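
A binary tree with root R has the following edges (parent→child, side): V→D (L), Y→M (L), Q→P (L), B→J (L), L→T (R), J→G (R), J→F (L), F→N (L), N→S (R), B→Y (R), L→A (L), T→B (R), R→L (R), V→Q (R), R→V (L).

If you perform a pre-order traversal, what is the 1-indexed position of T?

Pre-order visits the node, then its left subtree, then its right subtree.
Visit R.
At R: go left to V.
  Visit V.
  At V: go left to D.
    D is a leaf — visit D.
  At V: go right to Q.
    Visit Q.
    At Q: go left to P.
      P is a leaf — visit P.
    At Q: no right child.
At R: go right to L.
  Visit L.
  At L: go left to A.
    A is a leaf — visit A.
  At L: go right to T.
    Visit T.
    At T: no left child.
    At T: go right to B.
      Visit B.
      At B: go left to J.
        Visit J.
        At J: go left to F.
          Visit F.
          At F: go left to N.
            Visit N.
            At N: no left child.
            At N: go right to S.
              S is a leaf — visit S.
          At F: no right child.
        At J: go right to G.
          G is a leaf — visit G.
      At B: go right to Y.
        Visit Y.
        At Y: go left to M.
          M is a leaf — visit M.
        At Y: no right child.
Full pre-order sequence: R, V, D, Q, P, L, A, T, B, J, F, N, S, G, Y, M.

8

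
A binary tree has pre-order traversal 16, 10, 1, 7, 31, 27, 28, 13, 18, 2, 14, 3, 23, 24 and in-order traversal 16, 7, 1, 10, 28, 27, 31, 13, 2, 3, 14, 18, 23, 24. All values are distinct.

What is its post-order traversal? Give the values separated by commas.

7, 1, 28, 27, 3, 14, 2, 24, 23, 18, 13, 31, 10, 16

The first element of pre-order is the root; it splits in-order into left and right subtrees.
Root 16: left subtree has 0 nodes { }, right has 13 {7, 1, 10, 28, 27, 31, 13, 2, 3, 14, 18, 23, 24}.
  Root 10: left subtree has 2 nodes {7, 1}, right has 10 {28, 27, 31, 13, 2, 3, 14, 18, 23, 24}.
    Root 1: left subtree has 1 node {7}, right has 0 { }.
    Root 31: left subtree has 2 nodes {28, 27}, right has 7 {13, 2, 3, 14, 18, 23, 24}.
      Root 27: left subtree has 1 node {28}, right has 0 { }.
      Root 13: left subtree has 0 nodes { }, right has 6 {2, 3, 14, 18, 23, 24}.
        Root 18: left subtree has 3 nodes {2, 3, 14}, right has 2 {23, 24}.
          Root 2: left subtree has 0 nodes { }, right has 2 {3, 14}.
            Root 14: left subtree has 1 node {3}, right has 0 { }.
          Root 23: left subtree has 0 nodes { }, right has 1 {24}.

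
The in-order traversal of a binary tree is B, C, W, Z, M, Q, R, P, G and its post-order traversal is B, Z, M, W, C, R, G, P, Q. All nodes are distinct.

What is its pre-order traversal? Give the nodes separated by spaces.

The last element of post-order is the root; it splits in-order into left and right subtrees.
Root Q: left subtree has 5 nodes {B, C, W, Z, M}, right has 3 {R, P, G}.
  Root C: left subtree has 1 node {B}, right has 3 {W, Z, M}.
    Root W: left subtree has 0 nodes { }, right has 2 {Z, M}.
      Root M: left subtree has 1 node {Z}, right has 0 { }.
  Root P: left subtree has 1 node {R}, right has 1 {G}.

Q C B W M Z P R G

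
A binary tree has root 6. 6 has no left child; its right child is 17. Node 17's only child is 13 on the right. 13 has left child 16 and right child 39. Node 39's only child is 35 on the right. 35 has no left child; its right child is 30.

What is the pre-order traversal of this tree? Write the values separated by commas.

Pre-order visits the node, then its left subtree, then its right subtree.
Visit 6.
At 6: no left child.
At 6: go right to 17.
  Visit 17.
  At 17: no left child.
  At 17: go right to 13.
    Visit 13.
    At 13: go left to 16.
      16 is a leaf — visit 16.
    At 13: go right to 39.
      Visit 39.
      At 39: no left child.
      At 39: go right to 35.
        Visit 35.
        At 35: no left child.
        At 35: go right to 30.
          30 is a leaf — visit 30.

6, 17, 13, 16, 39, 35, 30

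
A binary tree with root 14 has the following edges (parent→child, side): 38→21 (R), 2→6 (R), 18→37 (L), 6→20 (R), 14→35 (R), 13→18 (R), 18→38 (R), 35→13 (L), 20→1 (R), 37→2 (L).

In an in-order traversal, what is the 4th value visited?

6

In-order visits the left subtree, then the node, then the right subtree.
At 14: no left child.
Visit 14.
At 14: go right to 35.
  At 35: go left to 13.
    At 13: no left child.
    Visit 13.
    At 13: go right to 18.
      At 18: go left to 37.
        At 37: go left to 2.
          At 2: no left child.
          Visit 2.
          At 2: go right to 6.
            At 6: no left child.
            Visit 6.
            At 6: go right to 20.
              At 20: no left child.
              Visit 20.
              At 20: go right to 1.
                1 is a leaf — visit 1.
        Visit 37.
        At 37: no right child.
      Visit 18.
      At 18: go right to 38.
        At 38: no left child.
        Visit 38.
        At 38: go right to 21.
          21 is a leaf — visit 21.
  Visit 35.
  At 35: no right child.
Full in-order sequence: 14, 13, 2, 6, 20, 1, 37, 18, 38, 21, 35.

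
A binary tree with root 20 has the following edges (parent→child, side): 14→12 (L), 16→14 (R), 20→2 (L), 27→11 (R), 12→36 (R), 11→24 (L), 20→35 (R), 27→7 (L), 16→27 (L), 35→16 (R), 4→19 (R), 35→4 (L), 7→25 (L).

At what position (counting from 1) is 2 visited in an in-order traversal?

In-order visits the left subtree, then the node, then the right subtree.
At 20: go left to 2.
  2 is a leaf — visit 2.
Visit 20.
At 20: go right to 35.
  At 35: go left to 4.
    At 4: no left child.
    Visit 4.
    At 4: go right to 19.
      19 is a leaf — visit 19.
  Visit 35.
  At 35: go right to 16.
    At 16: go left to 27.
      At 27: go left to 7.
        At 7: go left to 25.
          25 is a leaf — visit 25.
        Visit 7.
        At 7: no right child.
      Visit 27.
      At 27: go right to 11.
        At 11: go left to 24.
          24 is a leaf — visit 24.
        Visit 11.
        At 11: no right child.
    Visit 16.
    At 16: go right to 14.
      At 14: go left to 12.
        At 12: no left child.
        Visit 12.
        At 12: go right to 36.
          36 is a leaf — visit 36.
      Visit 14.
      At 14: no right child.
Full in-order sequence: 2, 20, 4, 19, 35, 25, 7, 27, 24, 11, 16, 12, 36, 14.

1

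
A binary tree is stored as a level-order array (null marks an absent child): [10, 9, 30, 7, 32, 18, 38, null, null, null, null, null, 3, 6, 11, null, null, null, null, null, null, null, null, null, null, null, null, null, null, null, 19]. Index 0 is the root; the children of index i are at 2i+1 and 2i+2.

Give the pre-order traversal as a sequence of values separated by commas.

10, 9, 7, 32, 30, 18, 3, 38, 6, 11, 19

Pre-order visits the node, then its left subtree, then its right subtree.
Visit 10.
At 10: go left to 9.
  Visit 9.
  At 9: go left to 7.
    7 is a leaf — visit 7.
  At 9: go right to 32.
    32 is a leaf — visit 32.
At 10: go right to 30.
  Visit 30.
  At 30: go left to 18.
    Visit 18.
    At 18: no left child.
    At 18: go right to 3.
      3 is a leaf — visit 3.
  At 30: go right to 38.
    Visit 38.
    At 38: go left to 6.
      6 is a leaf — visit 6.
    At 38: go right to 11.
      Visit 11.
      At 11: no left child.
      At 11: go right to 19.
        19 is a leaf — visit 19.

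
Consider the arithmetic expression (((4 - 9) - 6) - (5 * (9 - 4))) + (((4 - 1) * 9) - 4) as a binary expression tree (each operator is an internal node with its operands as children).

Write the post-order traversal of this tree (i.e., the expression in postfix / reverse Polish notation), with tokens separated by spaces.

4 9 - 6 - 5 9 4 - * - 4 1 - 9 * 4 - +

Post-order on an expression tree gives postfix notation: for each operator, emit left operand, right operand, then the operator.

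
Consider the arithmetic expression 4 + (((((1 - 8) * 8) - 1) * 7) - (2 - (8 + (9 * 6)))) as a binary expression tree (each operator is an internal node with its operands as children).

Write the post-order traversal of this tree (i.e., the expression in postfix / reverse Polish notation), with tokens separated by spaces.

4 1 8 - 8 * 1 - 7 * 2 8 9 6 * + - - +

Post-order on an expression tree gives postfix notation: for each operator, emit left operand, right operand, then the operator.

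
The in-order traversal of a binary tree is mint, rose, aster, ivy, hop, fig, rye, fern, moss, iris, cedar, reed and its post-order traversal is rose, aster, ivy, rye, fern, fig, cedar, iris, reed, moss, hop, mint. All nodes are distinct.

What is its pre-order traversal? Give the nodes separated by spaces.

mint hop ivy aster rose moss fig fern rye reed iris cedar

The last element of post-order is the root; it splits in-order into left and right subtrees.
Root mint: left subtree has 0 nodes { }, right has 11 {rose, aster, ivy, hop, fig, rye, fern, moss, iris, cedar, reed}.
  Root hop: left subtree has 3 nodes {rose, aster, ivy}, right has 7 {fig, rye, fern, moss, iris, cedar, reed}.
    Root ivy: left subtree has 2 nodes {rose, aster}, right has 0 { }.
      Root aster: left subtree has 1 node {rose}, right has 0 { }.
    Root moss: left subtree has 3 nodes {fig, rye, fern}, right has 3 {iris, cedar, reed}.
      Root fig: left subtree has 0 nodes { }, right has 2 {rye, fern}.
        Root fern: left subtree has 1 node {rye}, right has 0 { }.
      Root reed: left subtree has 2 nodes {iris, cedar}, right has 0 { }.
        Root iris: left subtree has 0 nodes { }, right has 1 {cedar}.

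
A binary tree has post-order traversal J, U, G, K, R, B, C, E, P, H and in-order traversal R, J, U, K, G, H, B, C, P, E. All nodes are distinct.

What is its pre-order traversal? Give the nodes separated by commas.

H, R, K, U, J, G, P, C, B, E

The last element of post-order is the root; it splits in-order into left and right subtrees.
Root H: left subtree has 5 nodes {R, J, U, K, G}, right has 4 {B, C, P, E}.
  Root R: left subtree has 0 nodes { }, right has 4 {J, U, K, G}.
    Root K: left subtree has 2 nodes {J, U}, right has 1 {G}.
      Root U: left subtree has 1 node {J}, right has 0 { }.
  Root P: left subtree has 2 nodes {B, C}, right has 1 {E}.
    Root C: left subtree has 1 node {B}, right has 0 { }.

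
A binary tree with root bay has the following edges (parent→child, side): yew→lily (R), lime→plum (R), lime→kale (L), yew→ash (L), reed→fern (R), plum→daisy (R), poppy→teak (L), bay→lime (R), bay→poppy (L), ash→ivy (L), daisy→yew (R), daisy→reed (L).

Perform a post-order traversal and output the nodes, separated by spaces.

teak poppy kale fern reed ivy ash lily yew daisy plum lime bay

Post-order visits the left subtree, then the right subtree, then the node.
At bay: go left to poppy.
  At poppy: go left to teak.
    teak is a leaf — visit teak.
  At poppy: no right child.
  Visit poppy.
At bay: go right to lime.
  At lime: go left to kale.
    kale is a leaf — visit kale.
  At lime: go right to plum.
    At plum: no left child.
    At plum: go right to daisy.
      At daisy: go left to reed.
        At reed: no left child.
        At reed: go right to fern.
          fern is a leaf — visit fern.
        Visit reed.
      At daisy: go right to yew.
        At yew: go left to ash.
          At ash: go left to ivy.
            ivy is a leaf — visit ivy.
          At ash: no right child.
          Visit ash.
        At yew: go right to lily.
          lily is a leaf — visit lily.
        Visit yew.
      Visit daisy.
    Visit plum.
  Visit lime.
Visit bay.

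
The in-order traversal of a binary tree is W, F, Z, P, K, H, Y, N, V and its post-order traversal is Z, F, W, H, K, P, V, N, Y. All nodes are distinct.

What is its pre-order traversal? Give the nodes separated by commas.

The last element of post-order is the root; it splits in-order into left and right subtrees.
Root Y: left subtree has 6 nodes {W, F, Z, P, K, H}, right has 2 {N, V}.
  Root P: left subtree has 3 nodes {W, F, Z}, right has 2 {K, H}.
    Root W: left subtree has 0 nodes { }, right has 2 {F, Z}.
      Root F: left subtree has 0 nodes { }, right has 1 {Z}.
    Root K: left subtree has 0 nodes { }, right has 1 {H}.
  Root N: left subtree has 0 nodes { }, right has 1 {V}.

Y, P, W, F, Z, K, H, N, V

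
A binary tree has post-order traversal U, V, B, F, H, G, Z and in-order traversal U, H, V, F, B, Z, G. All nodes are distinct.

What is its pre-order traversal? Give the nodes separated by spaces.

The last element of post-order is the root; it splits in-order into left and right subtrees.
Root Z: left subtree has 5 nodes {U, H, V, F, B}, right has 1 {G}.
  Root H: left subtree has 1 node {U}, right has 3 {V, F, B}.
    Root F: left subtree has 1 node {V}, right has 1 {B}.

Z H U F V B G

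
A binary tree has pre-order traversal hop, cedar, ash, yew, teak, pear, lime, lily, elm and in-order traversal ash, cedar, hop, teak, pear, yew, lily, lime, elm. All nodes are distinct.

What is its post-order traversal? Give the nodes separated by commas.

ash, cedar, pear, teak, lily, elm, lime, yew, hop

The first element of pre-order is the root; it splits in-order into left and right subtrees.
Root hop: left subtree has 2 nodes {ash, cedar}, right has 6 {teak, pear, yew, lily, lime, elm}.
  Root cedar: left subtree has 1 node {ash}, right has 0 { }.
  Root yew: left subtree has 2 nodes {teak, pear}, right has 3 {lily, lime, elm}.
    Root teak: left subtree has 0 nodes { }, right has 1 {pear}.
    Root lime: left subtree has 1 node {lily}, right has 1 {elm}.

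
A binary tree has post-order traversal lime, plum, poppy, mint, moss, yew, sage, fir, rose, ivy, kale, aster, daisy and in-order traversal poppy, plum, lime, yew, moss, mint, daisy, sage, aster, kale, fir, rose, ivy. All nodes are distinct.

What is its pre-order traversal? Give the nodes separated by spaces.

daisy yew poppy plum lime moss mint aster sage kale ivy rose fir

The last element of post-order is the root; it splits in-order into left and right subtrees.
Root daisy: left subtree has 6 nodes {poppy, plum, lime, yew, moss, mint}, right has 6 {sage, aster, kale, fir, rose, ivy}.
  Root yew: left subtree has 3 nodes {poppy, plum, lime}, right has 2 {moss, mint}.
    Root poppy: left subtree has 0 nodes { }, right has 2 {plum, lime}.
      Root plum: left subtree has 0 nodes { }, right has 1 {lime}.
    Root moss: left subtree has 0 nodes { }, right has 1 {mint}.
  Root aster: left subtree has 1 node {sage}, right has 4 {kale, fir, rose, ivy}.
    Root kale: left subtree has 0 nodes { }, right has 3 {fir, rose, ivy}.
      Root ivy: left subtree has 2 nodes {fir, rose}, right has 0 { }.
        Root rose: left subtree has 1 node {fir}, right has 0 { }.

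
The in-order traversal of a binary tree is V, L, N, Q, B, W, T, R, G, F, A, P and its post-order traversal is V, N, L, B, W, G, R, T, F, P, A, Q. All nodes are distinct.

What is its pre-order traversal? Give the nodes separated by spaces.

The last element of post-order is the root; it splits in-order into left and right subtrees.
Root Q: left subtree has 3 nodes {V, L, N}, right has 8 {B, W, T, R, G, F, A, P}.
  Root L: left subtree has 1 node {V}, right has 1 {N}.
  Root A: left subtree has 6 nodes {B, W, T, R, G, F}, right has 1 {P}.
    Root F: left subtree has 5 nodes {B, W, T, R, G}, right has 0 { }.
      Root T: left subtree has 2 nodes {B, W}, right has 2 {R, G}.
        Root W: left subtree has 1 node {B}, right has 0 { }.
        Root R: left subtree has 0 nodes { }, right has 1 {G}.

Q L V N A F T W B R G P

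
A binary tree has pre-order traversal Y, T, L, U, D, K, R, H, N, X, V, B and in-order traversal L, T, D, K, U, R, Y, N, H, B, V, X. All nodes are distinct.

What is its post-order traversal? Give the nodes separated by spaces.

The first element of pre-order is the root; it splits in-order into left and right subtrees.
Root Y: left subtree has 6 nodes {L, T, D, K, U, R}, right has 5 {N, H, B, V, X}.
  Root T: left subtree has 1 node {L}, right has 4 {D, K, U, R}.
    Root U: left subtree has 2 nodes {D, K}, right has 1 {R}.
      Root D: left subtree has 0 nodes { }, right has 1 {K}.
  Root H: left subtree has 1 node {N}, right has 3 {B, V, X}.
    Root X: left subtree has 2 nodes {B, V}, right has 0 { }.
      Root V: left subtree has 1 node {B}, right has 0 { }.

L K D R U T N B V X H Y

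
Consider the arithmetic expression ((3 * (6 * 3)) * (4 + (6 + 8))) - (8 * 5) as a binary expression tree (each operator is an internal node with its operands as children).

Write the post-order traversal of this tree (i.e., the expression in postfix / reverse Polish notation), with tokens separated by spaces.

3 6 3 * * 4 6 8 + + * 8 5 * -

Post-order on an expression tree gives postfix notation: for each operator, emit left operand, right operand, then the operator.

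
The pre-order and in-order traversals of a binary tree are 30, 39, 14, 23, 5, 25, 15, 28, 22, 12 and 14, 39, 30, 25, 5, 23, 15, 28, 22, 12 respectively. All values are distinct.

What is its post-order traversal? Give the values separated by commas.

The first element of pre-order is the root; it splits in-order into left and right subtrees.
Root 30: left subtree has 2 nodes {14, 39}, right has 7 {25, 5, 23, 15, 28, 22, 12}.
  Root 39: left subtree has 1 node {14}, right has 0 { }.
  Root 23: left subtree has 2 nodes {25, 5}, right has 4 {15, 28, 22, 12}.
    Root 5: left subtree has 1 node {25}, right has 0 { }.
    Root 15: left subtree has 0 nodes { }, right has 3 {28, 22, 12}.
      Root 28: left subtree has 0 nodes { }, right has 2 {22, 12}.
        Root 22: left subtree has 0 nodes { }, right has 1 {12}.

14, 39, 25, 5, 12, 22, 28, 15, 23, 30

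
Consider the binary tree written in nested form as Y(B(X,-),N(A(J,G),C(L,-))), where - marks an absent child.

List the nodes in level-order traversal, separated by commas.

Y, B, N, X, A, C, J, G, L

Level-order visits nodes level by level from the root, left to right within each level.
Level 0: Y
Level 1: B, N
Level 2: X, A, C
Level 3: J, G, L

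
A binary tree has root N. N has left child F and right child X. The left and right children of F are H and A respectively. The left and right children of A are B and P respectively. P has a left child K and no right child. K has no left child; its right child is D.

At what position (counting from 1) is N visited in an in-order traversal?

In-order visits the left subtree, then the node, then the right subtree.
At N: go left to F.
  At F: go left to H.
    H is a leaf — visit H.
  Visit F.
  At F: go right to A.
    At A: go left to B.
      B is a leaf — visit B.
    Visit A.
    At A: go right to P.
      At P: go left to K.
        At K: no left child.
        Visit K.
        At K: go right to D.
          D is a leaf — visit D.
      Visit P.
      At P: no right child.
Visit N.
At N: go right to X.
  X is a leaf — visit X.
Full in-order sequence: H, F, B, A, K, D, P, N, X.

8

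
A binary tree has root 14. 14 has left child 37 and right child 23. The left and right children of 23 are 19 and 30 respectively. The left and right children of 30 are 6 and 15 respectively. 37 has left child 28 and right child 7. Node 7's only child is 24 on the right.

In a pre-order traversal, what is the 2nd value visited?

37

Pre-order visits the node, then its left subtree, then its right subtree.
Visit 14.
At 14: go left to 37.
  Visit 37.
  At 37: go left to 28.
    28 is a leaf — visit 28.
  At 37: go right to 7.
    Visit 7.
    At 7: no left child.
    At 7: go right to 24.
      24 is a leaf — visit 24.
At 14: go right to 23.
  Visit 23.
  At 23: go left to 19.
    19 is a leaf — visit 19.
  At 23: go right to 30.
    Visit 30.
    At 30: go left to 6.
      6 is a leaf — visit 6.
    At 30: go right to 15.
      15 is a leaf — visit 15.
Full pre-order sequence: 14, 37, 28, 7, 24, 23, 19, 30, 6, 15.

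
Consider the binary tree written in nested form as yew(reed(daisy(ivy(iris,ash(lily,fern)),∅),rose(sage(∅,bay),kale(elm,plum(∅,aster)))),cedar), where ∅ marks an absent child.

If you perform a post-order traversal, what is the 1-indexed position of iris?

Post-order visits the left subtree, then the right subtree, then the node.
At yew: go left to reed.
  At reed: go left to daisy.
    At daisy: go left to ivy.
      At ivy: go left to iris.
        iris is a leaf — visit iris.
      At ivy: go right to ash.
        At ash: go left to lily.
          lily is a leaf — visit lily.
        At ash: go right to fern.
          fern is a leaf — visit fern.
        Visit ash.
      Visit ivy.
    At daisy: no right child.
    Visit daisy.
  At reed: go right to rose.
    At rose: go left to sage.
      At sage: no left child.
      At sage: go right to bay.
        bay is a leaf — visit bay.
      Visit sage.
    At rose: go right to kale.
      At kale: go left to elm.
        elm is a leaf — visit elm.
      At kale: go right to plum.
        At plum: no left child.
        At plum: go right to aster.
          aster is a leaf — visit aster.
        Visit plum.
      Visit kale.
    Visit rose.
  Visit reed.
At yew: go right to cedar.
  cedar is a leaf — visit cedar.
Visit yew.
Full post-order sequence: iris, lily, fern, ash, ivy, daisy, bay, sage, elm, aster, plum, kale, rose, reed, cedar, yew.

1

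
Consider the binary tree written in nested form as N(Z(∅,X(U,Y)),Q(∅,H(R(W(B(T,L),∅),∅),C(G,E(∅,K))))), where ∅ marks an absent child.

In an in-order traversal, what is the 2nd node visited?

U

In-order visits the left subtree, then the node, then the right subtree.
At N: go left to Z.
  At Z: no left child.
  Visit Z.
  At Z: go right to X.
    At X: go left to U.
      U is a leaf — visit U.
    Visit X.
    At X: go right to Y.
      Y is a leaf — visit Y.
Visit N.
At N: go right to Q.
  At Q: no left child.
  Visit Q.
  At Q: go right to H.
    At H: go left to R.
      At R: go left to W.
        At W: go left to B.
          At B: go left to T.
            T is a leaf — visit T.
          Visit B.
          At B: go right to L.
            L is a leaf — visit L.
        Visit W.
        At W: no right child.
      Visit R.
      At R: no right child.
    Visit H.
    At H: go right to C.
      At C: go left to G.
        G is a leaf — visit G.
      Visit C.
      At C: go right to E.
        At E: no left child.
        Visit E.
        At E: go right to K.
          K is a leaf — visit K.
Full in-order sequence: Z, U, X, Y, N, Q, T, B, L, W, R, H, G, C, E, K.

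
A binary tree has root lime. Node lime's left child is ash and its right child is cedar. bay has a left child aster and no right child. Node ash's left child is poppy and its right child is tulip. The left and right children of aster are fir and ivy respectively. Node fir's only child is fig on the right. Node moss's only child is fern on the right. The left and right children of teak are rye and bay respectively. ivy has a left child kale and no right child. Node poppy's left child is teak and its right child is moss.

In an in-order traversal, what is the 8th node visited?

In-order visits the left subtree, then the node, then the right subtree.
At lime: go left to ash.
  At ash: go left to poppy.
    At poppy: go left to teak.
      At teak: go left to rye.
        rye is a leaf — visit rye.
      Visit teak.
      At teak: go right to bay.
        At bay: go left to aster.
          At aster: go left to fir.
            At fir: no left child.
            Visit fir.
            At fir: go right to fig.
              fig is a leaf — visit fig.
          Visit aster.
          At aster: go right to ivy.
            At ivy: go left to kale.
              kale is a leaf — visit kale.
            Visit ivy.
            At ivy: no right child.
        Visit bay.
        At bay: no right child.
    Visit poppy.
    At poppy: go right to moss.
      At moss: no left child.
      Visit moss.
      At moss: go right to fern.
        fern is a leaf — visit fern.
  Visit ash.
  At ash: go right to tulip.
    tulip is a leaf — visit tulip.
Visit lime.
At lime: go right to cedar.
  cedar is a leaf — visit cedar.
Full in-order sequence: rye, teak, fir, fig, aster, kale, ivy, bay, poppy, moss, fern, ash, tulip, lime, cedar.

bay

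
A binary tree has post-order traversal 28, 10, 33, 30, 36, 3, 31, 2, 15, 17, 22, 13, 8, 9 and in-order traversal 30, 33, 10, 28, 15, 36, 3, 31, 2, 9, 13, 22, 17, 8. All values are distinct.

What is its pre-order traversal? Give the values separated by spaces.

9 15 30 33 10 28 2 31 3 36 8 13 22 17

The last element of post-order is the root; it splits in-order into left and right subtrees.
Root 9: left subtree has 9 nodes {30, 33, 10, 28, 15, 36, 3, 31, 2}, right has 4 {13, 22, 17, 8}.
  Root 15: left subtree has 4 nodes {30, 33, 10, 28}, right has 4 {36, 3, 31, 2}.
    Root 30: left subtree has 0 nodes { }, right has 3 {33, 10, 28}.
      Root 33: left subtree has 0 nodes { }, right has 2 {10, 28}.
        Root 10: left subtree has 0 nodes { }, right has 1 {28}.
    Root 2: left subtree has 3 nodes {36, 3, 31}, right has 0 { }.
      Root 31: left subtree has 2 nodes {36, 3}, right has 0 { }.
        Root 3: left subtree has 1 node {36}, right has 0 { }.
  Root 8: left subtree has 3 nodes {13, 22, 17}, right has 0 { }.
    Root 13: left subtree has 0 nodes { }, right has 2 {22, 17}.
      Root 22: left subtree has 0 nodes { }, right has 1 {17}.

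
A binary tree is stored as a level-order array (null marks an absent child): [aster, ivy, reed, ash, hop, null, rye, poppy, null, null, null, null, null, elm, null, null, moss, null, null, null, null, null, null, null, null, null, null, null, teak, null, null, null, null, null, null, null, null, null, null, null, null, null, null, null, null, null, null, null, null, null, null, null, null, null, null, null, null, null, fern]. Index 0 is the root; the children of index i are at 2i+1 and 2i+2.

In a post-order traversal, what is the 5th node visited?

Post-order visits the left subtree, then the right subtree, then the node.
At aster: go left to ivy.
  At ivy: go left to ash.
    At ash: go left to poppy.
      At poppy: no left child.
      At poppy: go right to moss.
        moss is a leaf — visit moss.
      Visit poppy.
    At ash: no right child.
    Visit ash.
  At ivy: go right to hop.
    hop is a leaf — visit hop.
  Visit ivy.
At aster: go right to reed.
  At reed: no left child.
  At reed: go right to rye.
    At rye: go left to elm.
      At elm: no left child.
      At elm: go right to teak.
        At teak: no left child.
        At teak: go right to fern.
          fern is a leaf — visit fern.
        Visit teak.
      Visit elm.
    At rye: no right child.
    Visit rye.
  Visit reed.
Visit aster.
Full post-order sequence: moss, poppy, ash, hop, ivy, fern, teak, elm, rye, reed, aster.

ivy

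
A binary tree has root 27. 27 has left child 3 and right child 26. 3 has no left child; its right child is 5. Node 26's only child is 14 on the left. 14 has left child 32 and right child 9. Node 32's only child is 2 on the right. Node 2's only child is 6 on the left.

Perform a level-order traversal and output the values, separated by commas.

Level-order visits nodes level by level from the root, left to right within each level.
Level 0: 27
Level 1: 3, 26
Level 2: 5, 14
Level 3: 32, 9
Level 4: 2
Level 5: 6

27, 3, 26, 5, 14, 32, 9, 2, 6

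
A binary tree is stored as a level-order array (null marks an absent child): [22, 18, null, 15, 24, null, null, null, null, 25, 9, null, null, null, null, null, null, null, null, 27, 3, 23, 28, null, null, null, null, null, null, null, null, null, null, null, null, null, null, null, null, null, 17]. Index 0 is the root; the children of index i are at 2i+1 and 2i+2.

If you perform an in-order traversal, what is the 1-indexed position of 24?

In-order visits the left subtree, then the node, then the right subtree.
At 22: go left to 18.
  At 18: go left to 15.
    15 is a leaf — visit 15.
  Visit 18.
  At 18: go right to 24.
    At 24: go left to 25.
      At 25: go left to 27.
        At 27: no left child.
        Visit 27.
        At 27: go right to 17.
          17 is a leaf — visit 17.
      Visit 25.
      At 25: go right to 3.
        3 is a leaf — visit 3.
    Visit 24.
    At 24: go right to 9.
      At 9: go left to 23.
        23 is a leaf — visit 23.
      Visit 9.
      At 9: go right to 28.
        28 is a leaf — visit 28.
Visit 22.
At 22: no right child.
Full in-order sequence: 15, 18, 27, 17, 25, 3, 24, 23, 9, 28, 22.

7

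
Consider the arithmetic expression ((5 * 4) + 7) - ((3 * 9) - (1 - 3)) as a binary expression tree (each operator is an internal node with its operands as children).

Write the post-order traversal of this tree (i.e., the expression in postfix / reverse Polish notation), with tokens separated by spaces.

Post-order on an expression tree gives postfix notation: for each operator, emit left operand, right operand, then the operator.

5 4 * 7 + 3 9 * 1 3 - - -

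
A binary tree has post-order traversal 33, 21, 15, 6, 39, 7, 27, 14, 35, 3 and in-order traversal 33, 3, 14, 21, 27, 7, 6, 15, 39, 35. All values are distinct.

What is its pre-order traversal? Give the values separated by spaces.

3 33 35 14 27 21 7 39 6 15

The last element of post-order is the root; it splits in-order into left and right subtrees.
Root 3: left subtree has 1 node {33}, right has 8 {14, 21, 27, 7, 6, 15, 39, 35}.
  Root 35: left subtree has 7 nodes {14, 21, 27, 7, 6, 15, 39}, right has 0 { }.
    Root 14: left subtree has 0 nodes { }, right has 6 {21, 27, 7, 6, 15, 39}.
      Root 27: left subtree has 1 node {21}, right has 4 {7, 6, 15, 39}.
        Root 7: left subtree has 0 nodes { }, right has 3 {6, 15, 39}.
          Root 39: left subtree has 2 nodes {6, 15}, right has 0 { }.
            Root 6: left subtree has 0 nodes { }, right has 1 {15}.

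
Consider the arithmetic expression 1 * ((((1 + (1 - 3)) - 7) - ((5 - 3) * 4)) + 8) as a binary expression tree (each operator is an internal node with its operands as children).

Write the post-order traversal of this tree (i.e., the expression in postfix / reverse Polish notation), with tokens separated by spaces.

Post-order on an expression tree gives postfix notation: for each operator, emit left operand, right operand, then the operator.

1 1 1 3 - + 7 - 5 3 - 4 * - 8 + *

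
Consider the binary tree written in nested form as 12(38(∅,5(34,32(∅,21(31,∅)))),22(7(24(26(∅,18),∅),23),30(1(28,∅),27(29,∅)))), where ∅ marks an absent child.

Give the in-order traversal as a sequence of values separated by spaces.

38 34 5 32 31 21 12 26 18 24 7 23 22 28 1 30 29 27

In-order visits the left subtree, then the node, then the right subtree.
At 12: go left to 38.
  At 38: no left child.
  Visit 38.
  At 38: go right to 5.
    At 5: go left to 34.
      34 is a leaf — visit 34.
    Visit 5.
    At 5: go right to 32.
      At 32: no left child.
      Visit 32.
      At 32: go right to 21.
        At 21: go left to 31.
          31 is a leaf — visit 31.
        Visit 21.
        At 21: no right child.
Visit 12.
At 12: go right to 22.
  At 22: go left to 7.
    At 7: go left to 24.
      At 24: go left to 26.
        At 26: no left child.
        Visit 26.
        At 26: go right to 18.
          18 is a leaf — visit 18.
      Visit 24.
      At 24: no right child.
    Visit 7.
    At 7: go right to 23.
      23 is a leaf — visit 23.
  Visit 22.
  At 22: go right to 30.
    At 30: go left to 1.
      At 1: go left to 28.
        28 is a leaf — visit 28.
      Visit 1.
      At 1: no right child.
    Visit 30.
    At 30: go right to 27.
      At 27: go left to 29.
        29 is a leaf — visit 29.
      Visit 27.
      At 27: no right child.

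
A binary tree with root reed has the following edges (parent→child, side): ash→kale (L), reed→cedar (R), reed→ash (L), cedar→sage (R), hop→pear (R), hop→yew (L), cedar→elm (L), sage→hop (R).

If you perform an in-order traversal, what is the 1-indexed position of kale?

In-order visits the left subtree, then the node, then the right subtree.
At reed: go left to ash.
  At ash: go left to kale.
    kale is a leaf — visit kale.
  Visit ash.
  At ash: no right child.
Visit reed.
At reed: go right to cedar.
  At cedar: go left to elm.
    elm is a leaf — visit elm.
  Visit cedar.
  At cedar: go right to sage.
    At sage: no left child.
    Visit sage.
    At sage: go right to hop.
      At hop: go left to yew.
        yew is a leaf — visit yew.
      Visit hop.
      At hop: go right to pear.
        pear is a leaf — visit pear.
Full in-order sequence: kale, ash, reed, elm, cedar, sage, yew, hop, pear.

1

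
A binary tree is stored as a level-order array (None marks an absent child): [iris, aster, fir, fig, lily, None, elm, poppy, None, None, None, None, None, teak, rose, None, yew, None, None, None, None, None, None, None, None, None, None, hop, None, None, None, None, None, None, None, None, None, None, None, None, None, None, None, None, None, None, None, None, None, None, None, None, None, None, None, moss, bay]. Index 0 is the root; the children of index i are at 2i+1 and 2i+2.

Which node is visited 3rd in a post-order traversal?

fig

Post-order visits the left subtree, then the right subtree, then the node.
At iris: go left to aster.
  At aster: go left to fig.
    At fig: go left to poppy.
      At poppy: no left child.
      At poppy: go right to yew.
        yew is a leaf — visit yew.
      Visit poppy.
    At fig: no right child.
    Visit fig.
  At aster: go right to lily.
    lily is a leaf — visit lily.
  Visit aster.
At iris: go right to fir.
  At fir: no left child.
  At fir: go right to elm.
    At elm: go left to teak.
      At teak: go left to hop.
        At hop: go left to moss.
          moss is a leaf — visit moss.
        At hop: go right to bay.
          bay is a leaf — visit bay.
        Visit hop.
      At teak: no right child.
      Visit teak.
    At elm: go right to rose.
      rose is a leaf — visit rose.
    Visit elm.
  Visit fir.
Visit iris.
Full post-order sequence: yew, poppy, fig, lily, aster, moss, bay, hop, teak, rose, elm, fir, iris.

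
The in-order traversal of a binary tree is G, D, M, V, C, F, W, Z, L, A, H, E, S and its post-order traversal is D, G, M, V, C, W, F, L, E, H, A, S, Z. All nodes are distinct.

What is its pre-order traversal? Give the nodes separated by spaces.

Z F C V M G D W S A L H E

The last element of post-order is the root; it splits in-order into left and right subtrees.
Root Z: left subtree has 7 nodes {G, D, M, V, C, F, W}, right has 5 {L, A, H, E, S}.
  Root F: left subtree has 5 nodes {G, D, M, V, C}, right has 1 {W}.
    Root C: left subtree has 4 nodes {G, D, M, V}, right has 0 { }.
      Root V: left subtree has 3 nodes {G, D, M}, right has 0 { }.
        Root M: left subtree has 2 nodes {G, D}, right has 0 { }.
          Root G: left subtree has 0 nodes { }, right has 1 {D}.
  Root S: left subtree has 4 nodes {L, A, H, E}, right has 0 { }.
    Root A: left subtree has 1 node {L}, right has 2 {H, E}.
      Root H: left subtree has 0 nodes { }, right has 1 {E}.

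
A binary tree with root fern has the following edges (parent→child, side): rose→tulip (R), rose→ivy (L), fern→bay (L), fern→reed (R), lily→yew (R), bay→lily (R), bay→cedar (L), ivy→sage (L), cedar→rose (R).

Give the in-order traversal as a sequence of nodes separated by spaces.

cedar sage ivy rose tulip bay lily yew fern reed

In-order visits the left subtree, then the node, then the right subtree.
At fern: go left to bay.
  At bay: go left to cedar.
    At cedar: no left child.
    Visit cedar.
    At cedar: go right to rose.
      At rose: go left to ivy.
        At ivy: go left to sage.
          sage is a leaf — visit sage.
        Visit ivy.
        At ivy: no right child.
      Visit rose.
      At rose: go right to tulip.
        tulip is a leaf — visit tulip.
  Visit bay.
  At bay: go right to lily.
    At lily: no left child.
    Visit lily.
    At lily: go right to yew.
      yew is a leaf — visit yew.
Visit fern.
At fern: go right to reed.
  reed is a leaf — visit reed.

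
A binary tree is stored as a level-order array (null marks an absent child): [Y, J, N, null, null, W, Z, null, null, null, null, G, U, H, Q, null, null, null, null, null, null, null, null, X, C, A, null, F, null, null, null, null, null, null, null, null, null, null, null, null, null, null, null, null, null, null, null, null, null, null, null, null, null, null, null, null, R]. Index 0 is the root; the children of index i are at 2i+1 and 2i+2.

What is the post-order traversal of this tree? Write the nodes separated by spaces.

Post-order visits the left subtree, then the right subtree, then the node.
At Y: go left to J.
  J is a leaf — visit J.
At Y: go right to N.
  At N: go left to W.
    At W: go left to G.
      At G: go left to X.
        X is a leaf — visit X.
      At G: go right to C.
        C is a leaf — visit C.
      Visit G.
    At W: go right to U.
      At U: go left to A.
        A is a leaf — visit A.
      At U: no right child.
      Visit U.
    Visit W.
  At N: go right to Z.
    At Z: go left to H.
      At H: go left to F.
        At F: no left child.
        At F: go right to R.
          R is a leaf — visit R.
        Visit F.
      At H: no right child.
      Visit H.
    At Z: go right to Q.
      Q is a leaf — visit Q.
    Visit Z.
  Visit N.
Visit Y.

J X C G A U W R F H Q Z N Y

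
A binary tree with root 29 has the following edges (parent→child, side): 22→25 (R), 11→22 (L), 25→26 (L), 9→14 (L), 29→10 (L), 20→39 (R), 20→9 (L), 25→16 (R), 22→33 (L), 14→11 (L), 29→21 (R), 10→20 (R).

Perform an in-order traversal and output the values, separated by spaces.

10 33 22 26 25 16 11 14 9 20 39 29 21

In-order visits the left subtree, then the node, then the right subtree.
At 29: go left to 10.
  At 10: no left child.
  Visit 10.
  At 10: go right to 20.
    At 20: go left to 9.
      At 9: go left to 14.
        At 14: go left to 11.
          At 11: go left to 22.
            At 22: go left to 33.
              33 is a leaf — visit 33.
            Visit 22.
            At 22: go right to 25.
              At 25: go left to 26.
                26 is a leaf — visit 26.
              Visit 25.
              At 25: go right to 16.
                16 is a leaf — visit 16.
          Visit 11.
          At 11: no right child.
        Visit 14.
        At 14: no right child.
      Visit 9.
      At 9: no right child.
    Visit 20.
    At 20: go right to 39.
      39 is a leaf — visit 39.
Visit 29.
At 29: go right to 21.
  21 is a leaf — visit 21.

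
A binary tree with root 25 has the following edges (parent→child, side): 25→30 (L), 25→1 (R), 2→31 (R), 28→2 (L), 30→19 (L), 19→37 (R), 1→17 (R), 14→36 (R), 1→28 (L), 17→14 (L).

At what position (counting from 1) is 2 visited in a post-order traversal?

Post-order visits the left subtree, then the right subtree, then the node.
At 25: go left to 30.
  At 30: go left to 19.
    At 19: no left child.
    At 19: go right to 37.
      37 is a leaf — visit 37.
    Visit 19.
  At 30: no right child.
  Visit 30.
At 25: go right to 1.
  At 1: go left to 28.
    At 28: go left to 2.
      At 2: no left child.
      At 2: go right to 31.
        31 is a leaf — visit 31.
      Visit 2.
    At 28: no right child.
    Visit 28.
  At 1: go right to 17.
    At 17: go left to 14.
      At 14: no left child.
      At 14: go right to 36.
        36 is a leaf — visit 36.
      Visit 14.
    At 17: no right child.
    Visit 17.
  Visit 1.
Visit 25.
Full post-order sequence: 37, 19, 30, 31, 2, 28, 36, 14, 17, 1, 25.

5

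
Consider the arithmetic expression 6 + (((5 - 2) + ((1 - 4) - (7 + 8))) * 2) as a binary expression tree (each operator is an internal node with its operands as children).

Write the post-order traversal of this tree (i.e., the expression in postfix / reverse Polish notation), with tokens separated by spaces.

6 5 2 - 1 4 - 7 8 + - + 2 * +

Post-order on an expression tree gives postfix notation: for each operator, emit left operand, right operand, then the operator.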